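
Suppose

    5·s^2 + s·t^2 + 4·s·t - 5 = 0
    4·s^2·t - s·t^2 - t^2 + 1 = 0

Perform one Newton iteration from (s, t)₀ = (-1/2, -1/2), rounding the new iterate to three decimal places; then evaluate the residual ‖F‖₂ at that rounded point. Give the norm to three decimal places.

0.721

At (-1/2, -1/2): F = (-2.875, 0.375).
Jacobian J = [[10·s + t^2 + 4·t, 2·s·t + 4·s], [8·s·t - t^2, 4·s^2 - 2·s·t - 2·t]].
At the point, J = [[-6.750, -1.500], [1.750, 1.500]] (det J = -7.500).
Solving J·Δ = −F gives Δ = (-0.500, 0.333).
Then the next iterate is (s, t)₁ = (-1.000, -0.167).
Re-evaluating at (-1.000, -0.167): F = (0.64011, 0.332), so ‖F‖₂ = 0.721.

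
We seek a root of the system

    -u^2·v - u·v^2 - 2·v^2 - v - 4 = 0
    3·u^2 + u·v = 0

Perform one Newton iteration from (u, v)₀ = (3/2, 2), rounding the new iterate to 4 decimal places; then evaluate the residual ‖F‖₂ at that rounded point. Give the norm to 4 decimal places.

At (3/2, 2): F = (-24.5000, 9.7500).
Jacobian J = [[-2·u·v - v^2, -u^2 - 2·u·v - 4·v - 1], [6·u + v, u]].
At the point, J = [[-10.0000, -17.2500], [11.0000, 1.5000]] (det J = 174.7500).
Solving J·Δ = −F gives Δ = (-0.7521, -0.9843).
Then the next iterate is (u, v)₁ = (0.7479, 1.0157).
Re-evaluating at (0.7479, 1.0157): F = (-8.418698, 2.437705), so ‖F‖₂ = 8.7645.

8.7645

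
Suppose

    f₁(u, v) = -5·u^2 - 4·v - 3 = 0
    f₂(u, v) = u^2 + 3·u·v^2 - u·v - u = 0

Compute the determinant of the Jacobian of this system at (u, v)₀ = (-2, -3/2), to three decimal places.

J = [[-10·u, -4], [2·u + 3·v^2 - v - 1, 6·u·v - u]].
At the point, J = [[20.000, -4.000], [3.250, 20.000]].
det J = 413.000.

413.000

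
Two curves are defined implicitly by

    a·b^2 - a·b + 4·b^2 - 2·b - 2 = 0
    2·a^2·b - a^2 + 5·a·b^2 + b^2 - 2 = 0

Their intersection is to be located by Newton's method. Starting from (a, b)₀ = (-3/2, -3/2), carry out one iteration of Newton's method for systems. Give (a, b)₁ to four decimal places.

(-1.1377, -0.7833)

At (-3/2, -3/2): F = (4.3750, -25.6250).
Jacobian J = [[b^2 - b, 2·a·b - a + 8·b - 2], [4·a·b - 2·a + 5·b^2, 2·a^2 + 10·a·b + 2·b]].
At the point, J = [[3.7500, -8.0000], [23.2500, 24.0000]] (det J = 276.0000).
Solving J·Δ = −F gives Δ = (0.3623, 0.7167).
Then the next iterate is (a, b)₁ = (-1.1377, -0.7833).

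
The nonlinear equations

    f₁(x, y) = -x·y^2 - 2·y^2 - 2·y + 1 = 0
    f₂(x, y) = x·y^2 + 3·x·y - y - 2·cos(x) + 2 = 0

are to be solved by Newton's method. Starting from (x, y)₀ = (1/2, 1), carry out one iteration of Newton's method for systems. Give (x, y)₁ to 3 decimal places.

(0.396, 0.515)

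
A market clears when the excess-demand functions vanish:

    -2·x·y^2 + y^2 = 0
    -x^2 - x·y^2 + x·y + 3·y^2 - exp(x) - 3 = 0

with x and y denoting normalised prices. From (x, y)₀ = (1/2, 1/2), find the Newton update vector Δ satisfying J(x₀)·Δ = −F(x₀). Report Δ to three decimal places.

At (1/2, 1/2): F = (0.000, -4.02372).
Jacobian J = [[-2·y^2, -4·x·y + 2·y], [-2·x - y^2 + y - exp(x), -2·x·y + x + 6·y]].
At the point, J = [[-0.500, 0.000], [-2.39872, 3.000]] (det J = -1.500).
Solving J·Δ = −F gives Δ = (0.000, 1.341).

(0.000, 1.341)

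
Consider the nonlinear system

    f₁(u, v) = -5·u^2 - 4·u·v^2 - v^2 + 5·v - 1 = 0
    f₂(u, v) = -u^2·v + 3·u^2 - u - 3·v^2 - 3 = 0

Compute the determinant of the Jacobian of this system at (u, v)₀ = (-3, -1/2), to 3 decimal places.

-306.000

J = [[-10·u - 4·v^2, -8·u·v - 2·v + 5], [-2·u·v + 6·u - 1, -u^2 - 6·v]].
At the point, J = [[29.000, -6.000], [-22.000, -6.000]].
det J = -306.000.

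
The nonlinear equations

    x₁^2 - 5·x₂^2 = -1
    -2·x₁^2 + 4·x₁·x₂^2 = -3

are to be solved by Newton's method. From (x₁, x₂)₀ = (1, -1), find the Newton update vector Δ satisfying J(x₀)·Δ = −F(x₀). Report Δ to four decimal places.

At (1, -1): F = (-3.0000, 5.0000).
Jacobian J = [[2·x₁, -10·x₂], [-4·x₁ + 4·x₂^2, 8·x₁·x₂]].
At the point, J = [[2.0000, 10.0000], [0.0000, -8.0000]] (det J = -16.0000).
Solving J·Δ = −F gives Δ = (-1.6250, 0.6250).

(-1.6250, 0.6250)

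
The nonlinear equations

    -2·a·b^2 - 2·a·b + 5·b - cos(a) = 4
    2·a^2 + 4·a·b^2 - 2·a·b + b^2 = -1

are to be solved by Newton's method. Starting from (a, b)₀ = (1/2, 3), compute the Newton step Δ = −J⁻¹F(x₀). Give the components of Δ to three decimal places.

(0.057, -1.607)

At (1/2, 3): F = (-1.87758, 25.500).
Jacobian J = [[-2·b^2 - 2·b + sin(a), -4·a·b - 2·a + 5], [4·a + 4·b^2 - 2·b, 8·a·b - 2·a + 2·b]].
At the point, J = [[-23.52057, -2.000], [32.000, 17.000]] (det J = -335.84977).
Solving J·Δ = −F gives Δ = (0.057, -1.607).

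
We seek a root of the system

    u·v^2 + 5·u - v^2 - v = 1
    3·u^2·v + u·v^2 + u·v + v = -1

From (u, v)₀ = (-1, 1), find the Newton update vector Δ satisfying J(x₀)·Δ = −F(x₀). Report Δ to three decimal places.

(0.429, -1.286)

At (-1, 1): F = (-9.000, 3.000).
Jacobian J = [[v^2 + 5, 2·u·v - 2·v - 1], [6·u·v + v^2 + v, 3·u^2 + 2·u·v + u + 1]].
At the point, J = [[6.000, -5.000], [-4.000, 1.000]] (det J = -14.000).
Solving J·Δ = −F gives Δ = (0.429, -1.286).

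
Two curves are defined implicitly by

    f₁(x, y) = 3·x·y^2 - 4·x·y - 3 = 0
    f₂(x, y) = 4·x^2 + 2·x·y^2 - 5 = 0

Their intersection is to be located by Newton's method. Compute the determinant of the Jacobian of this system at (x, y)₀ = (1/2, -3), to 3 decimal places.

J = [[3·y^2 - 4·y, 6·x·y - 4·x], [8·x + 2·y^2, 4·x·y]].
At the point, J = [[39.000, -11.000], [22.000, -6.000]].
det J = 8.000.

8.000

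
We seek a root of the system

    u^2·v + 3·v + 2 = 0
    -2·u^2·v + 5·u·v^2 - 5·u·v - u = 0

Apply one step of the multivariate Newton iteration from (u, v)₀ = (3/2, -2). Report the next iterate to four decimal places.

(-0.7143, -2.9116)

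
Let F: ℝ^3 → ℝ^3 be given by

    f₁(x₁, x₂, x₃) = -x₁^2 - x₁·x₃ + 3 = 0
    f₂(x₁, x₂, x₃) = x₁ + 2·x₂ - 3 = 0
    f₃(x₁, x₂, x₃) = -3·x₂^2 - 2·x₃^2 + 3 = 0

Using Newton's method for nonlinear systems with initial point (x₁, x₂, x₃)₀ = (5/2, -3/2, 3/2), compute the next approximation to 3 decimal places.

At (5/2, -3/2, 3/2): F = (-7.000, -3.500, -8.250).
Jacobian J = [[-2·x₁ - x₃, 0, -x₁], [1, 2, 0], [0, -6·x₂, -4·x₃]].
At the point, J = [[-6.500, 0.000, -2.500], [1.000, 2.000, 0.000], [0.000, 9.000, -6.000]] (det J = 55.500).
Solving J·Δ = −F gives Δ = (-2.189, 2.845, 2.892).
Then the next iterate is (x₁, x₂, x₃)₁ = (0.311, 1.345, 4.392).

(0.311, 1.345, 4.392)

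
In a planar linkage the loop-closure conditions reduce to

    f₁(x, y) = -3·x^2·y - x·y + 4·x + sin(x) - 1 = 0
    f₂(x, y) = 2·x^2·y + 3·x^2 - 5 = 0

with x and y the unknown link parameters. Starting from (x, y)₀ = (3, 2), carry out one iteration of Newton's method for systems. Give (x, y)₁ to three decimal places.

(1.634, 1.964)

At (3, 2): F = (-48.85888, 58.000).
Jacobian J = [[-6·x·y - y + cos(x) + 4, -3·x^2 - x], [4·x·y + 6·x, 2·x^2]].
At the point, J = [[-34.98999, -30.000], [42.000, 18.000]] (det J = 630.18014).
Solving J·Δ = −F gives Δ = (-1.366, -0.036).
Then the next iterate is (x, y)₁ = (1.634, 1.964).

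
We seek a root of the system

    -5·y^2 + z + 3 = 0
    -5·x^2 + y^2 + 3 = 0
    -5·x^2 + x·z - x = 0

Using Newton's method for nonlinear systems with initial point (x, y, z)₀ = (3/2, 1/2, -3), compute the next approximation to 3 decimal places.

At (3/2, 1/2, -3): F = (-1.250, -8.000, -17.250).
Jacobian J = [[0, -10·y, 1], [-10·x, 2·y, 0], [-10·x + z - 1, 0, x]].
At the point, J = [[0.000, -5.000, 1.000], [-15.000, 1.000, 0.000], [-19.000, 0.000, 1.500]] (det J = -93.500).
Solving J·Δ = −F gives Δ = (-0.477, 0.841, 5.455).
Then the next iterate is (x, y, z)₁ = (1.023, 1.341, 2.455).

(1.023, 1.341, 2.455)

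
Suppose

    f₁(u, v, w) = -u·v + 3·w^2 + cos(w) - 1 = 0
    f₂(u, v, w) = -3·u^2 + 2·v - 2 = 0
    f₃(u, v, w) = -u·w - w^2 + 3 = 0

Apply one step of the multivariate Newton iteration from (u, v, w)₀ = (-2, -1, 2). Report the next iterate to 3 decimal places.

At (-2, -1, 2): F = (8.58385, -16.000, 3.000).
Jacobian J = [[-v, -u, 6·w - sin(w)], [-6·u, 2, 0], [-w, 0, -u - 2·w]].
At the point, J = [[1.000, 2.000, 11.09070], [12.000, 2.000, 0.000], [-2.000, 0.000, -2.000]] (det J = 88.36281).
Solving J·Δ = −F gives Δ = (1.866, -3.196, -0.366).
Then the next iterate is (u, v, w)₁ = (-0.134, -4.196, 1.634).

(-0.134, -4.196, 1.634)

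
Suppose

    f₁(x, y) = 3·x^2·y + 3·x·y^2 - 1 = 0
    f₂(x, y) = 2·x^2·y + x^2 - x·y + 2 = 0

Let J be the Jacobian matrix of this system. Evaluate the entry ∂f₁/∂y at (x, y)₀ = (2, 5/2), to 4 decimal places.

∂f₁/∂y = 3·x^2 + 6·x·y.
At (2, 5/2) this is 42.0000.

42.0000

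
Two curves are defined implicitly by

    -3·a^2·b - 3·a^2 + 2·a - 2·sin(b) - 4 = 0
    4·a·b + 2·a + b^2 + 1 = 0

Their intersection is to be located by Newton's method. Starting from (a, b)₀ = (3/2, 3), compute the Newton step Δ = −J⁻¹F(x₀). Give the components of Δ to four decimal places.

(-0.5613, -1.9285)

At (3/2, 3): F = (-28.282240, 31.0000).
Jacobian J = [[-6·a·b - 6·a + 2, -3·a^2 - 2·cos(b)], [4·b + 2, 4·a + 2·b]].
At the point, J = [[-34.0000, -4.770015], [14.0000, 12.0000]] (det J = -341.219790).
Solving J·Δ = −F gives Δ = (-0.5613, -1.9285).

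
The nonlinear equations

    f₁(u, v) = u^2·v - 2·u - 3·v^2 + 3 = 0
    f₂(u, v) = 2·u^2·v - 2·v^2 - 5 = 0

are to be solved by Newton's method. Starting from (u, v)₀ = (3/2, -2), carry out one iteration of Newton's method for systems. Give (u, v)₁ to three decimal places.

(-0.011, -1.690)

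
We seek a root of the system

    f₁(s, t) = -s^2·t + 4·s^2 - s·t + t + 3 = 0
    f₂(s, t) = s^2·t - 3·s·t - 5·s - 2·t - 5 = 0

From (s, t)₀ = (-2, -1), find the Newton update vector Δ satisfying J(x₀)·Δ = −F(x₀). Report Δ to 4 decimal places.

(1.0467, 0.1133)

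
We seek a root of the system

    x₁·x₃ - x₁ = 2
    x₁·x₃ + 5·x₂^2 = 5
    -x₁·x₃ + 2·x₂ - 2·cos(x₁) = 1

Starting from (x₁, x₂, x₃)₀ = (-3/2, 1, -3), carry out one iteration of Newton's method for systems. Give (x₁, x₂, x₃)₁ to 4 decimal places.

(-1.4191, 0.9419, -0.5491)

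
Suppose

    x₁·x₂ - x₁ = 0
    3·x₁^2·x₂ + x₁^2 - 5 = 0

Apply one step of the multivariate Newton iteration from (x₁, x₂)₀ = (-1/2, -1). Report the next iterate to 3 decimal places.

(-4.500, 17.000)

At (-1/2, -1): F = (1.000, -5.500).
Jacobian J = [[x₂ - 1, x₁], [6·x₁·x₂ + 2·x₁, 3·x₁^2]].
At the point, J = [[-2.000, -0.500], [2.000, 0.750]] (det J = -0.500).
Solving J·Δ = −F gives Δ = (-4.000, 18.000).
Then the next iterate is (x₁, x₂)₁ = (-4.500, 17.000).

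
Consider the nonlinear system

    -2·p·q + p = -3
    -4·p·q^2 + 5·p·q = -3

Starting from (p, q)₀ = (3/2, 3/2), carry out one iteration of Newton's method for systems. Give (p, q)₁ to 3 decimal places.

(1.364, 1.591)

At (3/2, 3/2): F = (0.000, 0.750).
Jacobian J = [[-2·q + 1, -2·p], [-4·q^2 + 5·q, -8·p·q + 5·p]].
At the point, J = [[-2.000, -3.000], [-1.500, -10.500]] (det J = 16.500).
Solving J·Δ = −F gives Δ = (-0.136, 0.091).
Then the next iterate is (p, q)₁ = (1.364, 1.591).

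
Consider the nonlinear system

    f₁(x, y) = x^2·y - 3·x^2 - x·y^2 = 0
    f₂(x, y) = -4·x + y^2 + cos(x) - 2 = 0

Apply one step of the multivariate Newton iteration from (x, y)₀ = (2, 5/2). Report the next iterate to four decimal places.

At (2, 5/2): F = (-14.5000, -4.166147).
Jacobian J = [[2·x·y - 6·x - y^2, x^2 - 2·x·y], [-sin(x) - 4, 2·y]].
At the point, J = [[-8.2500, -6.0000], [-4.909297, 5.0000]] (det J = -70.705785).
Solving J·Δ = −F gives Δ = (-1.3789, -0.5207).
Then the next iterate is (x, y)₁ = (0.6211, 1.9793).

(0.6211, 1.9793)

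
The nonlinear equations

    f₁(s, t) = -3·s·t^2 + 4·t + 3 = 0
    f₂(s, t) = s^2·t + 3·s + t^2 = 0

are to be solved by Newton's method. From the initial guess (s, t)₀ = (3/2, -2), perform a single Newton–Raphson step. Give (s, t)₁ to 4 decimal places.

At (3/2, -2): F = (-23.0000, 4.0000).
Jacobian J = [[-3·t^2, -6·s·t + 4], [2·s·t + 3, s^2 + 2·t]].
At the point, J = [[-12.0000, 22.0000], [-3.0000, -1.7500]] (det J = 87.0000).
Solving J·Δ = −F gives Δ = (0.5489, 1.3448).
Then the next iterate is (s, t)₁ = (2.0489, -0.6552).

(2.0489, -0.6552)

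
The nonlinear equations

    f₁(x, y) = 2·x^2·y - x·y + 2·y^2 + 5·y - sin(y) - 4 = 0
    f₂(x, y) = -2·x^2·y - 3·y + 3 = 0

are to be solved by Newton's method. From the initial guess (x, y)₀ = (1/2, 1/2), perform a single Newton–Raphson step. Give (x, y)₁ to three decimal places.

At (1/2, 1/2): F = (-1.47943, 1.250).
Jacobian J = [[4·x·y - y, 2·x^2 - x + 4·y - cos(y) + 5], [-4·x·y, -2·x^2 - 3]].
At the point, J = [[0.500, 6.12242], [-1.000, -3.500]] (det J = 4.37242).
Solving J·Δ = −F gives Δ = (0.566, 0.195).
Then the next iterate is (x, y)₁ = (1.066, 0.695).

(1.066, 0.695)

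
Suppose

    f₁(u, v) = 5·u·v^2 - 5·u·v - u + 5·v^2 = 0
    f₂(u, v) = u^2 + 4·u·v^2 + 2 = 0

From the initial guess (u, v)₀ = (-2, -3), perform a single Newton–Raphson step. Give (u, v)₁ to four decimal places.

At (-2, -3): F = (-73.0000, -66.0000).
Jacobian J = [[5·v^2 - 5·v - 1, 10·u·v - 5·u + 10·v], [2·u + 4·v^2, 8·u·v]].
At the point, J = [[59.0000, 40.0000], [32.0000, 48.0000]] (det J = 1552.0000).
Solving J·Δ = −F gives Δ = (0.5567, 1.0039).
Then the next iterate is (u, v)₁ = (-1.4433, -1.9961).

(-1.4433, -1.9961)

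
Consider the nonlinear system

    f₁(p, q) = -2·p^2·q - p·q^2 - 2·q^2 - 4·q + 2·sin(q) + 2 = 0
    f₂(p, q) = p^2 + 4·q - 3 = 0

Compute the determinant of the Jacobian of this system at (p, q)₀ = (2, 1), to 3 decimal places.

J = [[-4·p·q - q^2, -2·p^2 - 2·p·q - 4·q + 2·cos(q) - 4], [2·p, 4]].
At the point, J = [[-9.000, -18.91940], [4.000, 4.000]].
det J = 39.678.

39.678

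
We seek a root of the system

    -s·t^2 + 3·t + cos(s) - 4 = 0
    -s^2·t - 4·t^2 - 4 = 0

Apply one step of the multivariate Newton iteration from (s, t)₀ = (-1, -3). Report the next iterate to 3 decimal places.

(-1.927, -1.633)

At (-1, -3): F = (-3.45970, -37.000).
Jacobian J = [[-t^2 - sin(s), -2·s·t + 3], [-2·s·t, -s^2 - 8·t]].
At the point, J = [[-8.15853, -3.000], [-6.000, 23.000]] (det J = -205.64617).
Solving J·Δ = −F gives Δ = (-0.927, 1.367).
Then the next iterate is (s, t)₁ = (-1.927, -1.633).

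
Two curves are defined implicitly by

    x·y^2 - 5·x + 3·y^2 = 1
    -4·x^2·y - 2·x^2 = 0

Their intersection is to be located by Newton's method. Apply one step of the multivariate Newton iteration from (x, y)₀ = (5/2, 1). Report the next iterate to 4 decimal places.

(1.0756, 1.2093)

At (5/2, 1): F = (-8.0000, -37.5000).
Jacobian J = [[y^2 - 5, 2·x·y + 6·y], [-8·x·y - 4·x, -4·x^2]].
At the point, J = [[-4.0000, 11.0000], [-30.0000, -25.0000]] (det J = 430.0000).
Solving J·Δ = −F gives Δ = (-1.4244, 0.2093).
Then the next iterate is (x, y)₁ = (1.0756, 1.2093).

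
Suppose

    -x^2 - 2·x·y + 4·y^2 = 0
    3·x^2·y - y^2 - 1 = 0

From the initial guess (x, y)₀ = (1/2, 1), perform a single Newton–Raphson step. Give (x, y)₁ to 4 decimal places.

At (1/2, 1): F = (2.7500, -1.2500).
Jacobian J = [[-2·x - 2·y, -2·x + 8·y], [6·x·y, 3·x^2 - 2·y]].
At the point, J = [[-3.0000, 7.0000], [3.0000, -1.2500]] (det J = -17.2500).
Solving J·Δ = −F gives Δ = (0.3080, -0.2609).
Then the next iterate is (x, y)₁ = (0.8080, 0.7391).

(0.8080, 0.7391)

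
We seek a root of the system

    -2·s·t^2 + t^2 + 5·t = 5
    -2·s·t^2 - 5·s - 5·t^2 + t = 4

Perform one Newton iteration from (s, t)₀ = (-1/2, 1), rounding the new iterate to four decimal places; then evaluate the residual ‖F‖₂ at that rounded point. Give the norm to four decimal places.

At (-1/2, 1): F = (2.0000, -4.5000).
Jacobian J = [[-2·t^2, -4·s·t + 2·t + 5], [-2·t^2 - 5, -4·s·t - 10·t + 1]].
At the point, J = [[-2.0000, 9.0000], [-7.0000, -7.0000]] (det J = 77.0000).
Solving J·Δ = −F gives Δ = (-0.3442, -0.2987).
Then the next iterate is (s, t)₁ = (-0.8442, 0.7013).
Re-evaluating at (-0.8442, 0.7013): F = (-0.171287, -0.706417), so ‖F‖₂ = 0.7269.

0.7269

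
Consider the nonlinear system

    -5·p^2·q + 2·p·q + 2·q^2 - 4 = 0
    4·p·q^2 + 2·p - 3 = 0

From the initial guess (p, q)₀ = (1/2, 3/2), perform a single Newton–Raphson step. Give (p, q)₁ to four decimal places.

At (1/2, 3/2): F = (0.1250, 2.5000).
Jacobian J = [[-10·p·q + 2·q, -5·p^2 + 2·p + 4·q], [4·q^2 + 2, 8·p·q]].
At the point, J = [[-4.5000, 5.7500], [11.0000, 6.0000]] (det J = -90.2500).
Solving J·Δ = −F gives Δ = (-0.1510, -0.1399).
Then the next iterate is (p, q)₁ = (0.3490, 1.3601).

(0.3490, 1.3601)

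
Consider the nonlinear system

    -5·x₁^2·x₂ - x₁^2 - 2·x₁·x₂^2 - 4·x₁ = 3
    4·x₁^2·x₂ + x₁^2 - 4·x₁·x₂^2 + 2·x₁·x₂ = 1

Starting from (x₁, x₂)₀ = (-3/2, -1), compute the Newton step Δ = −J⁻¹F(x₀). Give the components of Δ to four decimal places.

(0.4284, 0.4225)

At (-3/2, -1): F = (15.0000, 1.2500).
Jacobian J = [[-10·x₁·x₂ - 2·x₁ - 2·x₂^2 - 4, -5·x₁^2 - 4·x₁·x₂], [8·x₁·x₂ + 2·x₁ - 4·x₂^2 + 2·x₂, 4·x₁^2 - 8·x₁·x₂ + 2·x₁]].
At the point, J = [[-18.0000, -17.2500], [3.0000, -6.0000]] (det J = 159.7500).
Solving J·Δ = −F gives Δ = (0.4284, 0.4225).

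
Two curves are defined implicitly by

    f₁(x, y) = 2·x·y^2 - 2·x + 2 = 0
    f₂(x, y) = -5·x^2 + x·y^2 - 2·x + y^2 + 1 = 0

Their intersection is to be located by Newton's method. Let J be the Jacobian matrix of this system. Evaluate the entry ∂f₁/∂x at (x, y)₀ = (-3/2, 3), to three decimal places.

∂f₁/∂x = 2·y^2 - 2.
At (-3/2, 3) this is 16.000.

16.000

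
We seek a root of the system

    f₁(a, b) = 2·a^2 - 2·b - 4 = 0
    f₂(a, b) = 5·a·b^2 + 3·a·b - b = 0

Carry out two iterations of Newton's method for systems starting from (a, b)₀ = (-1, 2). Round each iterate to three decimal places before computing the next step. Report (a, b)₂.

(-1.439, 0.046)

At (-1, 2): F = (-6.000, -28.000).
Jacobian J = [[4·a, -2], [5·b^2 + 3·b, 10·a·b + 3·a - 1]].
At the point, J = [[-4.000, -2.000], [26.000, -24.000]] (det J = 148.000).
Solving J·Δ = −F gives Δ = (-0.595, -1.811).
Then the next iterate is (a, b)₁ = (-1.595, 0.189).
Round to (-1.595, 0.189) and repeat: F = (0.71005, -1.37824), J = [[-6.380, -2.000], [0.74560, -8.79955]].
Δ = (0.156, -0.143), so (a, b)₂ = (-1.439, 0.046).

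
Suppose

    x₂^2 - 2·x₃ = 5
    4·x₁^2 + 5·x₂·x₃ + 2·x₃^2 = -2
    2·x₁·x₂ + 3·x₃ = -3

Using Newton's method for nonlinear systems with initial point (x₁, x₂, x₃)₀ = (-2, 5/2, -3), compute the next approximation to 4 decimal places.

At (-2, 5/2, -3): F = (7.2500, -1.5000, -16.0000).
Jacobian J = [[0, 2·x₂, -2], [8·x₁, 5·x₃, 5·x₂ + 4·x₃], [2·x₂, 2·x₁, 3]].
At the point, J = [[0.0000, 5.0000, -2.0000], [-16.0000, -15.0000, 0.5000], [5.0000, -4.0000, 3.0000]] (det J = -25.5000).
Solving J·Δ = −F gives Δ = (5.4412, -6.3088, -12.1471).
Then the next iterate is (x₁, x₂, x₃)₁ = (3.4412, -3.8088, -15.1471).

(3.4412, -3.8088, -15.1471)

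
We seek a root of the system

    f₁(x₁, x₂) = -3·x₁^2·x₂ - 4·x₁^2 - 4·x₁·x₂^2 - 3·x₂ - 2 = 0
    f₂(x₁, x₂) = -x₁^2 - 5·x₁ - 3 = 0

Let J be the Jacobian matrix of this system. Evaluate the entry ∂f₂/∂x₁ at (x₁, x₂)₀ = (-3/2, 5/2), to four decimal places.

∂f₂/∂x₁ = -2·x₁ - 5.
At (-3/2, 5/2) this is -2.0000.

-2.0000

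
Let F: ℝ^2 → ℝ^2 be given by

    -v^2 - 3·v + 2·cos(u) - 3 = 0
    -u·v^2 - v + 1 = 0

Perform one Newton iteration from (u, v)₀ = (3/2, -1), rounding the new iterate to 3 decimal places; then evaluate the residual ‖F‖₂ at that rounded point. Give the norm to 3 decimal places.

At (3/2, -1): F = (-0.85853, 0.500).
Jacobian J = [[-2·sin(u), -2·v - 3], [-v^2, -2·u·v - 1]].
At the point, J = [[-1.99499, -1.000], [-1.000, 2.000]] (det J = -4.98998).
Solving J·Δ = −F gives Δ = (-0.244, -0.372).
Then the next iterate is (u, v)₁ = (1.256, -1.372).
Re-evaluating at (1.256, -1.372): F = (-0.14714, 0.00773), so ‖F‖₂ = 0.147.

0.147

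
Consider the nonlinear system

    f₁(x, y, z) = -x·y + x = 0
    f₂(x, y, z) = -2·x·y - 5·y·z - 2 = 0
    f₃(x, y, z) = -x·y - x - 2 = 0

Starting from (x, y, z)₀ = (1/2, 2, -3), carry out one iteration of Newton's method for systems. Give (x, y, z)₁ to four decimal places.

At (1/2, 2, -3): F = (-0.5000, 26.0000, -3.5000).
Jacobian J = [[-y + 1, -x, 0], [-2·y, -2·x - 5·z, -5·y], [-y - 1, -x, 0]].
At the point, J = [[-1.0000, -0.5000, 0.0000], [-4.0000, 14.0000, -10.0000], [-3.0000, -0.5000, 0.0000]] (det J = -10.0000).
Solving J·Δ = −F gives Δ = (-1.5000, 2.0000, 6.0000).
Then the next iterate is (x, y, z)₁ = (-1.0000, 4.0000, 3.0000).

(-1.0000, 4.0000, 3.0000)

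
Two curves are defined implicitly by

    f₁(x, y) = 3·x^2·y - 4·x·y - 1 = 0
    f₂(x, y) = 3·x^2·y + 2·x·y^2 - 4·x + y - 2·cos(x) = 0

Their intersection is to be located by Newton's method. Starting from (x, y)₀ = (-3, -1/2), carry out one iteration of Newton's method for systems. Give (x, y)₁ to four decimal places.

At (-3, -1/2): F = (-20.5000, -1.520015).
Jacobian J = [[6·x·y - 4·y, 3·x^2 - 4·x], [6·x·y + 2·y^2 + 2·sin(x) - 4, 3·x^2 + 4·x·y + 1]].
At the point, J = [[11.0000, 39.0000], [5.217760, 34.0000]] (det J = 170.507361).
Solving J·Δ = −F gives Δ = (3.7401, -0.5293).
Then the next iterate is (x, y)₁ = (0.7401, -1.0293).

(0.7401, -1.0293)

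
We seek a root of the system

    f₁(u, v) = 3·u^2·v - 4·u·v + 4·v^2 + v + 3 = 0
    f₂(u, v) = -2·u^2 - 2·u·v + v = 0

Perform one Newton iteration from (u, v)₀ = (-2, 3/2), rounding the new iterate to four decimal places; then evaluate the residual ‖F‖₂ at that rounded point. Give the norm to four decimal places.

13.1272

At (-2, 3/2): F = (43.5000, -0.5000).
Jacobian J = [[6·u·v - 4·v, 3·u^2 - 4·u + 8·v + 1], [-4·u - 2·v, -2·u + 1]].
At the point, J = [[-24.0000, 33.0000], [5.0000, 5.0000]] (det J = -285.0000).
Solving J·Δ = −F gives Δ = (0.8211, -0.7211).
Then the next iterate is (u, v)₁ = (-1.1789, 0.7789).
Re-evaluating at (-1.1789, 0.7789): F = (13.126180, -0.164220), so ‖F‖₂ = 13.1272.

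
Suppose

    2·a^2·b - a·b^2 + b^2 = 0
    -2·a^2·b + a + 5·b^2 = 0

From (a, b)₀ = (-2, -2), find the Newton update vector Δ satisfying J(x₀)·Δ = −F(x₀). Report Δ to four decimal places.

(0.6263, 0.8788)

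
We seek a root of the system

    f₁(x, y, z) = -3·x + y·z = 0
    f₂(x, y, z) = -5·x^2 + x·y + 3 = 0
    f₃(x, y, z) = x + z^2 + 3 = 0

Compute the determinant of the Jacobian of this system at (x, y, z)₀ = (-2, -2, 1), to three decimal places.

-28.000

J = [[-3, z, y], [-10·x + y, x, 0], [1, 0, 2·z]].
At the point, J = [[-3.000, 1.000, -2.000], [18.000, -2.000, 0.000], [1.000, 0.000, 2.000]].
det J = -28.000.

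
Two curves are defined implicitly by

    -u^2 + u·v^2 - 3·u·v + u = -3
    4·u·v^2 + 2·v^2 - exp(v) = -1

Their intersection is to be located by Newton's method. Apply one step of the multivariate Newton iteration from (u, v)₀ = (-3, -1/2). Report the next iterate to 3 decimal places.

At (-3, -1/2): F = (-14.250, -2.10653).
Jacobian J = [[-2·u + v^2 - 3·v + 1, 2·u·v - 3·u], [4·v^2, 8·u·v + 4·v - exp(v)]].
At the point, J = [[8.750, 12.000], [1.000, 9.39347]] (det J = 70.19286).
Solving J·Δ = −F gives Δ = (1.547, 0.060).
Then the next iterate is (u, v)₁ = (-1.453, -0.440).

(-1.453, -0.440)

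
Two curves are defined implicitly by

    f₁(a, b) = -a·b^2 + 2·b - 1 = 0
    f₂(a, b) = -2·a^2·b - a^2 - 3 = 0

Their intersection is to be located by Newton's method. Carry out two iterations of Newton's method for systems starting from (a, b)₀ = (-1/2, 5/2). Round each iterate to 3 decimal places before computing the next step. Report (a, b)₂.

At (-1/2, 5/2): F = (7.125, -4.500).
Jacobian J = [[-b^2, -2·a·b + 2], [-4·a·b - 2·a, -2·a^2]].
At the point, J = [[-6.250, 4.500], [6.000, -0.500]] (det J = -23.875).
Solving J·Δ = −F gives Δ = (0.699, -0.613).
Then the next iterate is (a, b)₁ = (0.199, 1.887).
Round to (0.199, 1.887) and repeat: F = (2.06541, -3.18906), J = [[-3.56077, 1.24897], [-1.90005, -0.07920]].
Δ = (-1.439, -5.755), so (a, b)₂ = (-1.240, -3.868).

(-1.240, -3.868)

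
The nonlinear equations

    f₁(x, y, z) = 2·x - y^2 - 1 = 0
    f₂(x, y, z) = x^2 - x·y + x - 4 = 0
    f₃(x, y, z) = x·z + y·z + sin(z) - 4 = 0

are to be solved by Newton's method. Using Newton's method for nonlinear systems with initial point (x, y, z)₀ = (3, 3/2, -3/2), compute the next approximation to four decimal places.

At (3, 3/2, -3/2): F = (2.7500, 3.5000, -11.747495).
Jacobian J = [[2, -2·y, 0], [2·x - y + 1, -x, 0], [z, z, x + y + cos(z)]].
At the point, J = [[2.0000, -3.0000, 0.0000], [5.5000, -3.0000, 0.0000], [-1.5000, -1.5000, 4.570737]] (det J = 47.992741).
Solving J·Δ = −F gives Δ = (-0.2143, 0.7738, 2.7538).
Then the next iterate is (x, y, z)₁ = (2.7857, 2.2738, 1.2538).

(2.7857, 2.2738, 1.2538)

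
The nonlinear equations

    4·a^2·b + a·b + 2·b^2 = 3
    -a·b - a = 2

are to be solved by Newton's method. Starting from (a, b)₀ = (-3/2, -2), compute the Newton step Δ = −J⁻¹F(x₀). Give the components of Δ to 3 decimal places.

At (-3/2, -2): F = (-10.000, -3.500).
Jacobian J = [[8·a·b + b, 4·a^2 + a + 4·b], [-b - 1, -a]].
At the point, J = [[22.000, -0.500], [1.000, 1.500]] (det J = 33.500).
Solving J·Δ = −F gives Δ = (0.500, 2.000).

(0.500, 2.000)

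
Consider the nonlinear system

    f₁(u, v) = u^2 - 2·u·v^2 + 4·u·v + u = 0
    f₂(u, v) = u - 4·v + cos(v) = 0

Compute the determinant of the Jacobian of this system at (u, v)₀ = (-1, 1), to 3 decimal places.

-4.841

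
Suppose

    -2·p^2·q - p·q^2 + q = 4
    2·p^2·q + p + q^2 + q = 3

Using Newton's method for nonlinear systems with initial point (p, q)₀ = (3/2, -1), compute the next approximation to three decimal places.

At (3/2, -1): F = (-2.000, -6.000).
Jacobian J = [[-4·p·q - q^2, -2·p^2 - 2·p·q + 1], [4·p·q + 1, 2·p^2 + 2·q + 1]].
At the point, J = [[5.000, -0.500], [-5.000, 3.500]] (det J = 15.000).
Solving J·Δ = −F gives Δ = (0.667, 2.667).
Then the next iterate is (p, q)₁ = (2.167, 1.667).

(2.167, 1.667)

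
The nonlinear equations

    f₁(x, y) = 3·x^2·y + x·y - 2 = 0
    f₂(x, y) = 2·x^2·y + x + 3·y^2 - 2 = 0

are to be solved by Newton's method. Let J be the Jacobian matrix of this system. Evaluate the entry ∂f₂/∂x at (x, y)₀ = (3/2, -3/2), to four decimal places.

-8.0000

∂f₂/∂x = 4·x·y + 1.
At (3/2, -3/2) this is -8.0000.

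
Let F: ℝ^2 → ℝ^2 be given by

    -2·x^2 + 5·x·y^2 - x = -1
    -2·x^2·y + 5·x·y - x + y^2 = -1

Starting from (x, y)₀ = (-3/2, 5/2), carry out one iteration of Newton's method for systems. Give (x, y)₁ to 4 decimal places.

At (-3/2, 5/2): F = (-48.8750, -21.2500).
Jacobian J = [[-4·x + 5·y^2 - 1, 10·x·y], [-4·x·y + 5·y - 1, -2·x^2 + 5·x + 2·y]].
At the point, J = [[36.2500, -37.5000], [26.5000, -7.0000]] (det J = 740.0000).
Solving J·Δ = −F gives Δ = (0.6145, -0.7093).
Then the next iterate is (x, y)₁ = (-0.8855, 1.7907).

(-0.8855, 1.7907)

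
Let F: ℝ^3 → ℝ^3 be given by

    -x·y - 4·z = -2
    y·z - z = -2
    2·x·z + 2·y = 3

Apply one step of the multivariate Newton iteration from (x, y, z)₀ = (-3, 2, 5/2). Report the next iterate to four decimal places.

At (-3, 2, 5/2): F = (-2.0000, 4.5000, -14.0000).
Jacobian J = [[-y, -x, -4], [0, z, y - 1], [2·z, 2, 2·x]].
At the point, J = [[-2.0000, 3.0000, -4.0000], [0.0000, 2.5000, 1.0000], [5.0000, 2.0000, -6.0000]] (det J = 99.0000).
Solving J·Δ = −F gives Δ = (1.0404, -1.0707, -1.8232).
Then the next iterate is (x, y, z)₁ = (-1.9596, 0.9293, 0.6768).

(-1.9596, 0.9293, 0.6768)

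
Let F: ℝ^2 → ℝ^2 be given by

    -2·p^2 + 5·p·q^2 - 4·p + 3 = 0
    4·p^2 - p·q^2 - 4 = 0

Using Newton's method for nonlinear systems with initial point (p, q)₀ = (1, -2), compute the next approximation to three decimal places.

(1.094, -1.094)

At (1, -2): F = (17.000, -4.000).
Jacobian J = [[-4·p + 5·q^2 - 4, 10·p·q], [8·p - q^2, -2·p·q]].
At the point, J = [[12.000, -20.000], [4.000, 4.000]] (det J = 128.000).
Solving J·Δ = −F gives Δ = (0.094, 0.906).
Then the next iterate is (p, q)₁ = (1.094, -1.094).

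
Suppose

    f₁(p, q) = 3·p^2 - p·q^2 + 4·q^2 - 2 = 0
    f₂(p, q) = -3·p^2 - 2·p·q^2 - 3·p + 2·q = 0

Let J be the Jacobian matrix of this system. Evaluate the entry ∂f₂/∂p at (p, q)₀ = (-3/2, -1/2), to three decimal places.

5.500

∂f₂/∂p = -6·p - 2·q^2 - 3.
At (-3/2, -1/2) this is 5.500.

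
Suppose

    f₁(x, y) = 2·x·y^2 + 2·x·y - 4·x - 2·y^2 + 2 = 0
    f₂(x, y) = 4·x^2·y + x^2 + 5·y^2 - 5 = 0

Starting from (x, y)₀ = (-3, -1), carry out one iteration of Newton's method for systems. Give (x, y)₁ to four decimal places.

At (-3, -1): F = (12.0000, -27.0000).
Jacobian J = [[2·y^2 + 2·y - 4, 4·x·y + 2·x - 4·y], [8·x·y + 2·x, 4·x^2 + 10·y]].
At the point, J = [[-4.0000, 10.0000], [18.0000, 26.0000]] (det J = -284.0000).
Solving J·Δ = −F gives Δ = (2.0493, -0.3803).
Then the next iterate is (x, y)₁ = (-0.9507, -1.3803).

(-0.9507, -1.3803)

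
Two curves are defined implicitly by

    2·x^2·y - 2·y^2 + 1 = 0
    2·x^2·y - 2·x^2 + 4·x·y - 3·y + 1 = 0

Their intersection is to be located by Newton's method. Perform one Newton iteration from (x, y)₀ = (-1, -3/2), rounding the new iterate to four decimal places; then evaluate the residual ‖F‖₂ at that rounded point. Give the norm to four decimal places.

1.0102

At (-1, -3/2): F = (-6.5000, 6.5000).
Jacobian J = [[4·x·y, 2·x^2 - 4·y], [4·x·y - 4·x + 4·y, 2·x^2 + 4·x - 3]].
At the point, J = [[6.0000, 8.0000], [4.0000, -5.0000]] (det J = -62.0000).
Solving J·Δ = −F gives Δ = (-0.3145, 1.0484).
Then the next iterate is (x, y)₁ = (-1.3145, -0.4516).
Re-evaluating at (-1.3145, -0.4516): F = (-0.968534, -0.287156), so ‖F‖₂ = 1.0102.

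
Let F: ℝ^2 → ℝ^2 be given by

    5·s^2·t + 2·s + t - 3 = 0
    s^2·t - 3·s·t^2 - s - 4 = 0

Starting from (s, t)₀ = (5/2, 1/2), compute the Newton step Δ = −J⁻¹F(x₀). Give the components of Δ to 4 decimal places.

At (5/2, 1/2): F = (18.1250, -5.2500).
Jacobian J = [[10·s·t + 2, 5·s^2 + 1], [2·s·t - 3·t^2 - 1, s^2 - 6·s·t]].
At the point, J = [[14.5000, 32.2500], [0.7500, -1.2500]] (det J = -42.3125).
Solving J·Δ = −F gives Δ = (3.4660, -2.1204).

(3.4660, -2.1204)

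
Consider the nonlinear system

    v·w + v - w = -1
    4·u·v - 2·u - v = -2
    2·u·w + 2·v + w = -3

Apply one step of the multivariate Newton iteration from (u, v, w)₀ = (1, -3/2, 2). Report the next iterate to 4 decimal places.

(0.5880, -1.0986, 0.2817)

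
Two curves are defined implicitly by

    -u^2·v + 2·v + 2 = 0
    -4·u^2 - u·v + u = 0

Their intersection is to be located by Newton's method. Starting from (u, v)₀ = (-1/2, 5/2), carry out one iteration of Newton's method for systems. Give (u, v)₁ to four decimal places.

(0.6600, -2.8000)

At (-1/2, 5/2): F = (6.3750, -0.2500).
Jacobian J = [[-2·u·v, -u^2 + 2], [-8·u - v + 1, -u]].
At the point, J = [[2.5000, 1.7500], [2.5000, 0.5000]] (det J = -3.1250).
Solving J·Δ = −F gives Δ = (1.1600, -5.3000).
Then the next iterate is (u, v)₁ = (0.6600, -2.8000).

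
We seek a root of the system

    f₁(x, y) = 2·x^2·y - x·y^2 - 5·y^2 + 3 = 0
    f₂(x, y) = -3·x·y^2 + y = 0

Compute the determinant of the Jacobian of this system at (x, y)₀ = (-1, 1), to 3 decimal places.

-53.000

J = [[4·x·y - y^2, 2·x^2 - 2·x·y - 10·y], [-3·y^2, -6·x·y + 1]].
At the point, J = [[-5.000, -6.000], [-3.000, 7.000]].
det J = -53.000.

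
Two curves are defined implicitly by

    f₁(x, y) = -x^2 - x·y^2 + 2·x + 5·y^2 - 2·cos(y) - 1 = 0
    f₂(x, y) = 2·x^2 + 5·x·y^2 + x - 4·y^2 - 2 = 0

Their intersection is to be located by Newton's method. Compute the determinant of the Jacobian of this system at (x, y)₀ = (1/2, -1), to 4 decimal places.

85.4635

J = [[-2·x - y^2 + 2, -2·x·y + 10·y + 2·sin(y)], [4·x + 5·y^2 + 1, 10·x·y - 8·y]].
At the point, J = [[0.0000, -10.682942], [8.0000, 3.0000]].
det J = 85.4635.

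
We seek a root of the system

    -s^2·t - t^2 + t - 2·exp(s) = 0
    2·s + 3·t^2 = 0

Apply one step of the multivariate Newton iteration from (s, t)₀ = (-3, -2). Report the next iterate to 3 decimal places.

(-2.224, -1.371)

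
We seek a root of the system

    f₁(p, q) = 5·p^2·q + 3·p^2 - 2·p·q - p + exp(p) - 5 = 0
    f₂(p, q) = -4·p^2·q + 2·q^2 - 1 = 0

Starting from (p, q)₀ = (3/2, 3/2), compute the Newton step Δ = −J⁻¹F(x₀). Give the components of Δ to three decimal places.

At (3/2, 3/2): F = (17.10669, -10.000).
Jacobian J = [[10·p·q + 6·p - 2·q + exp(p) - 1, 5·p^2 - 2·p], [-8·p·q, -4·p^2 + 4·q]].
At the point, J = [[31.98169, 8.250], [-18.000, -3.000]] (det J = 52.55493).
Solving J·Δ = −F gives Δ = (-0.593, 0.226).

(-0.593, 0.226)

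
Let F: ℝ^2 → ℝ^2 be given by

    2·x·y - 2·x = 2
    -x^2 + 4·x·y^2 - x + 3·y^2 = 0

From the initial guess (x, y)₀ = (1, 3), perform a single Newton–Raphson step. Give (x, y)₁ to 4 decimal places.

(1.3725, 1.2549)

At (1, 3): F = (2.0000, 61.0000).
Jacobian J = [[2·y - 2, 2·x], [-2·x + 4·y^2 - 1, 8·x·y + 6·y]].
At the point, J = [[4.0000, 2.0000], [33.0000, 42.0000]] (det J = 102.0000).
Solving J·Δ = −F gives Δ = (0.3725, -1.7451).
Then the next iterate is (x, y)₁ = (1.3725, 1.2549).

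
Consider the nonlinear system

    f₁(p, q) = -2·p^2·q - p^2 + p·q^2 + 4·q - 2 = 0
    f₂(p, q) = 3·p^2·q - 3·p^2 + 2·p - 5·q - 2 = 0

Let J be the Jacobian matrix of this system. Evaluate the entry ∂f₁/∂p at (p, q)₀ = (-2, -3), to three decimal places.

-11.000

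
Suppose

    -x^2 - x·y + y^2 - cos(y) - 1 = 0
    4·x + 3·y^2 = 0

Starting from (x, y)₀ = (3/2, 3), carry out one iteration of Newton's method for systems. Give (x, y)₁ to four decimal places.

At (3/2, 3): F = (2.239992, 33.0000).
Jacobian J = [[-2·x - y, -x + 2·y + sin(y)], [4, 6·y]].
At the point, J = [[-6.0000, 4.641120], [4.0000, 18.0000]] (det J = -126.564480).
Solving J·Δ = −F gives Δ = (-0.8915, -1.6352).
Then the next iterate is (x, y)₁ = (0.6085, 1.3648).

(0.6085, 1.3648)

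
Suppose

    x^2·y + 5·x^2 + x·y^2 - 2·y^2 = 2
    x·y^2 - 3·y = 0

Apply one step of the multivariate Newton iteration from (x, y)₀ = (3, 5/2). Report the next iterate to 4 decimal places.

(1.6664, 2.2571)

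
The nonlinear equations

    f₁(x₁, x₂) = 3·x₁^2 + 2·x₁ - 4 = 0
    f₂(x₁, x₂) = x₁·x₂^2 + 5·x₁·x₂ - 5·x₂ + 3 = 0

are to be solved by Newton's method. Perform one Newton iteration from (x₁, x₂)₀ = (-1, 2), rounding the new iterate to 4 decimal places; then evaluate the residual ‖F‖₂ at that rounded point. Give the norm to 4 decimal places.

6.5493

At (-1, 2): F = (-3.0000, -21.0000).
Jacobian J = [[6·x₁ + 2, 0], [x₂^2 + 5·x₂, 2·x₁·x₂ + 5·x₁ - 5]].
At the point, J = [[-4.0000, 0.0000], [14.0000, -14.0000]] (det J = 56.0000).
Solving J·Δ = −F gives Δ = (-0.7500, -2.2500).
Then the next iterate is (x₁, x₂)₁ = (-1.7500, -0.2500).
Re-evaluating at (-1.7500, -0.2500): F = (1.6875, 6.328125), so ‖F‖₂ = 6.5493.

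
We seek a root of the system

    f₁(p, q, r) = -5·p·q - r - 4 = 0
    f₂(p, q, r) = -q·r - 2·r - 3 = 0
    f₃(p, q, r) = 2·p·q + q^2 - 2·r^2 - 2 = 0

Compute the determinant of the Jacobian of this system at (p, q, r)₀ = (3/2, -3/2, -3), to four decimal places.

249.7500

J = [[-5·q, -5·p, -1], [0, -r, -q - 2], [2·q, 2·p + 2·q, -4·r]].
At the point, J = [[7.5000, -7.5000, -1.0000], [0.0000, 3.0000, -0.5000], [-3.0000, 0.0000, 12.0000]].
det J = 249.7500.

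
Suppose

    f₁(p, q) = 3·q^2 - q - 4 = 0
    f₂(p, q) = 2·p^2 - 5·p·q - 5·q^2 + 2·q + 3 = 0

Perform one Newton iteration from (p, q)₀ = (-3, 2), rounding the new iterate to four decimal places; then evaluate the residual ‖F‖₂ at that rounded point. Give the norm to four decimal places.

8.6468

At (-3, 2): F = (6.0000, 35.0000).
Jacobian J = [[0, 6·q - 1], [4·p - 5·q, -5·p - 10·q + 2]].
At the point, J = [[0.0000, 11.0000], [-22.0000, -3.0000]] (det J = 242.0000).
Solving J·Δ = −F gives Δ = (1.6653, -0.5455).
Then the next iterate is (p, q)₁ = (-1.3347, 1.4545).
Re-evaluating at (-1.3347, 1.4545): F = (0.892211, 8.600603), so ‖F‖₂ = 8.6468.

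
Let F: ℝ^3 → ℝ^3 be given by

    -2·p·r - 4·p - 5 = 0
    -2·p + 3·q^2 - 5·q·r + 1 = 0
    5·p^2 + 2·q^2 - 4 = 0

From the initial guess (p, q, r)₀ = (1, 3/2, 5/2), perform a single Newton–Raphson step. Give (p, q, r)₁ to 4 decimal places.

(-0.1364, 2.4773, 0.6136)

At (1, 3/2, 5/2): F = (-14.0000, -13.0000, 5.5000).
Jacobian J = [[-2·r - 4, 0, -2·p], [-2, 6·q - 5·r, -5·q], [10·p, 4·q, 0]].
At the point, J = [[-9.0000, 0.0000, -2.0000], [-2.0000, -3.5000, -7.5000], [10.0000, 6.0000, 0.0000]] (det J = -451.0000).
Solving J·Δ = −F gives Δ = (-1.1364, 0.9773, -1.8864).
Then the next iterate is (p, q, r)₁ = (-0.1364, 2.4773, 0.6136).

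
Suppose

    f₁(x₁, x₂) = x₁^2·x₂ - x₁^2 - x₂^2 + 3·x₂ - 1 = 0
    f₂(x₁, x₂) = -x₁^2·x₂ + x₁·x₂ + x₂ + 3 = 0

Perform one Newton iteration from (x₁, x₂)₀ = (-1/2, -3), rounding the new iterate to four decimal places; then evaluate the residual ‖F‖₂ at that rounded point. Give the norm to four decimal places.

5.5586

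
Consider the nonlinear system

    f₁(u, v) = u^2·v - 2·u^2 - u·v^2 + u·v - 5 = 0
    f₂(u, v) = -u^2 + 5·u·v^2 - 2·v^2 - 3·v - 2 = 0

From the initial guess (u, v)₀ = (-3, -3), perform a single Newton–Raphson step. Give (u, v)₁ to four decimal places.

(-1.6441, -2.1328)

At (-3, -3): F = (-14.0000, -155.0000).
Jacobian J = [[2·u·v - 4·u - v^2 + v, u^2 - 2·u·v + u], [-2·u + 5·v^2, 10·u·v - 4·v - 3]].
At the point, J = [[18.0000, -12.0000], [51.0000, 99.0000]] (det J = 2394.0000).
Solving J·Δ = −F gives Δ = (1.3559, 0.8672).
Then the next iterate is (u, v)₁ = (-1.6441, -2.1328).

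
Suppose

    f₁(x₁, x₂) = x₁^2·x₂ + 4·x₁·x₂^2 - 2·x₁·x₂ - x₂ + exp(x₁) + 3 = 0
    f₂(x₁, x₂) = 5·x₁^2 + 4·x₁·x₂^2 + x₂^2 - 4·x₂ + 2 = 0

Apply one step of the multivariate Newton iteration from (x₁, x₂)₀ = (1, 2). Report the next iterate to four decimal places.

At (1, 2): F = (17.718282, 19.0000).
Jacobian J = [[2·x₁·x₂ + 4·x₂^2 - 2·x₂ + exp(x₁), x₁^2 + 8·x₁·x₂ - 2·x₁ - 1], [10·x₁ + 4·x₂^2, 8·x₁·x₂ + 2·x₂ - 4]].
At the point, J = [[18.718282, 14.0000], [26.0000, 16.0000]] (det J = -64.507491).
Solving J·Δ = −F gives Δ = (0.2712, -1.6282).
Then the next iterate is (x₁, x₂)₁ = (1.2712, 0.3718).

(1.2712, 0.3718)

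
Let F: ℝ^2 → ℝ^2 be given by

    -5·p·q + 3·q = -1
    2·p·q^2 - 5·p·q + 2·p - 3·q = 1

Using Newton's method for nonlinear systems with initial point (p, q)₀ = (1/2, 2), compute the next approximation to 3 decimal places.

(0.467, -2.667)

At (1/2, 2): F = (2.000, -7.000).
Jacobian J = [[-5·q, -5·p + 3], [2·q^2 - 5·q + 2, 4·p·q - 5·p - 3]].
At the point, J = [[-10.000, 0.500], [0.000, -1.500]] (det J = 15.000).
Solving J·Δ = −F gives Δ = (-0.033, -4.667).
Then the next iterate is (p, q)₁ = (0.467, -2.667).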